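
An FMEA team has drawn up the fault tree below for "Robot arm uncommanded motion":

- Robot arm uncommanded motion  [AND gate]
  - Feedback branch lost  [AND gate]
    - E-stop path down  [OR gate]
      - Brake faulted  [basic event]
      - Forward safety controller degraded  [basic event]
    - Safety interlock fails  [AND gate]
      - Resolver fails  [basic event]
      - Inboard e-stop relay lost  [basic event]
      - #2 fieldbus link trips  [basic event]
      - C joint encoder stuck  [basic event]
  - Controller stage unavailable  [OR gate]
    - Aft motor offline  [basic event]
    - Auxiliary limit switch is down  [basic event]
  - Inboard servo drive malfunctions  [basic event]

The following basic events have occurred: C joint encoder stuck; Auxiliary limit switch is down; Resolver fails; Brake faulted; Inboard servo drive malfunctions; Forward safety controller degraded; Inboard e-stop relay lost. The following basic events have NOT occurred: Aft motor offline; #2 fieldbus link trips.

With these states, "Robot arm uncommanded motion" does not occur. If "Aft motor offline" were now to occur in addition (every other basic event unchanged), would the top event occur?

No

Counterfactual: set "Aft motor offline" to occurred.
E-stop path down [OR]: Brake faulted=occurs, Forward safety controller degraded=occurs → at least one input occurs → occurs.
Safety interlock fails [AND]: Resolver fails=occurs, Inboard e-stop relay lost=occurs, #2 fieldbus link trips=not, C joint encoder stuck=occurs → not all inputs occur → does not occur.
Feedback branch lost [AND]: E-stop path down=occurs, Safety interlock fails=not → not all inputs occur → does not occur.
Controller stage unavailable [OR]: Aft motor offline=occurs, Auxiliary limit switch is down=occurs → at least one input occurs → occurs.
Robot arm uncommanded motion [AND]: Feedback branch lost=not, Controller stage unavailable=occurs, Inboard servo drive malfunctions=occurs → not all inputs occur → does not occur.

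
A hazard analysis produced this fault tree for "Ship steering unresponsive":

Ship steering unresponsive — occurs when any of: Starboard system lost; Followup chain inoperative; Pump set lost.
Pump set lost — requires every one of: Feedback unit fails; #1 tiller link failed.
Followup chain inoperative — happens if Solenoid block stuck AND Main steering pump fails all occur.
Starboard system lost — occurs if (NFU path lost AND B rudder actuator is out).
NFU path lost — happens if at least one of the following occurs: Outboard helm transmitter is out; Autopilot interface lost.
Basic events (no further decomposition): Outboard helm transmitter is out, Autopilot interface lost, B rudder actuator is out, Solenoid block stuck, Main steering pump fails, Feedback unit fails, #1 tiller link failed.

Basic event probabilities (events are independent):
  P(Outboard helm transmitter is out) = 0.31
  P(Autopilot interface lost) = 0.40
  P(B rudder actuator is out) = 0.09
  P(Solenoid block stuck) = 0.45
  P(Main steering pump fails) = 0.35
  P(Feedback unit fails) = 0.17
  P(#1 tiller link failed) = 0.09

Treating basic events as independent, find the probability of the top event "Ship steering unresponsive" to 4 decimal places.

0.2141

P(NFU path lost) [OR] = 1 − (1−0.31) × (1−0.40) = 0.586000
P(Starboard system lost) [AND] = 0.586000 × 0.09 = 0.052740
P(Followup chain inoperative) [AND] = 0.45 × 0.35 = 0.157500
P(Pump set lost) [AND] = 0.17 × 0.09 = 0.015300
P(Ship steering unresponsive) [OR] = 1 − (1−0.052740) × (1−0.157500) × (1−0.015300) = 0.214144
Rounded to 4 decimal places: P(Ship steering unresponsive) ≈ 0.2141.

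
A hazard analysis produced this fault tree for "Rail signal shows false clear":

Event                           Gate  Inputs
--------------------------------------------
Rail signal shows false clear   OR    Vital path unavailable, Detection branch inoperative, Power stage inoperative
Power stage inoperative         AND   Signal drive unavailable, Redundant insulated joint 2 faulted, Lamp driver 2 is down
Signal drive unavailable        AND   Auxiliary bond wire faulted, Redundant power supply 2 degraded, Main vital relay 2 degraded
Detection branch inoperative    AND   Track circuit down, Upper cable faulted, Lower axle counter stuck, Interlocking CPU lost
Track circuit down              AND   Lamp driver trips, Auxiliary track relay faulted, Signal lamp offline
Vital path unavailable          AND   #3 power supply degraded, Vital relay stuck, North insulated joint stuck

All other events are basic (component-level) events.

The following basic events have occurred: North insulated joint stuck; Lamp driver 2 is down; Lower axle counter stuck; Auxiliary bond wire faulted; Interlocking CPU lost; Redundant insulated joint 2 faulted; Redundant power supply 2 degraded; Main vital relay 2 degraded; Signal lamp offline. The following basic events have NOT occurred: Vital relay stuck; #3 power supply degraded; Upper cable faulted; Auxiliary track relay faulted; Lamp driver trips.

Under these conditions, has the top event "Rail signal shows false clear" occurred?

Vital path unavailable [AND]: #3 power supply degraded=not, Vital relay stuck=not, North insulated joint stuck=occurs → not all inputs occur → does not occur.
Track circuit down [AND]: Lamp driver trips=not, Auxiliary track relay faulted=not, Signal lamp offline=occurs → not all inputs occur → does not occur.
Detection branch inoperative [AND]: Track circuit down=not, Upper cable faulted=not, Lower axle counter stuck=occurs, Interlocking CPU lost=occurs → not all inputs occur → does not occur.
Signal drive unavailable [AND]: Auxiliary bond wire faulted=occurs, Redundant power supply 2 degraded=occurs, Main vital relay 2 degraded=occurs → all inputs occur → occurs.
Power stage inoperative [AND]: Signal drive unavailable=occurs, Redundant insulated joint 2 faulted=occurs, Lamp driver 2 is down=occurs → all inputs occur → occurs.
Rail signal shows false clear [OR]: Vital path unavailable=not, Detection branch inoperative=not, Power stage inoperative=occurs → at least one input occurs → occurs.

Yes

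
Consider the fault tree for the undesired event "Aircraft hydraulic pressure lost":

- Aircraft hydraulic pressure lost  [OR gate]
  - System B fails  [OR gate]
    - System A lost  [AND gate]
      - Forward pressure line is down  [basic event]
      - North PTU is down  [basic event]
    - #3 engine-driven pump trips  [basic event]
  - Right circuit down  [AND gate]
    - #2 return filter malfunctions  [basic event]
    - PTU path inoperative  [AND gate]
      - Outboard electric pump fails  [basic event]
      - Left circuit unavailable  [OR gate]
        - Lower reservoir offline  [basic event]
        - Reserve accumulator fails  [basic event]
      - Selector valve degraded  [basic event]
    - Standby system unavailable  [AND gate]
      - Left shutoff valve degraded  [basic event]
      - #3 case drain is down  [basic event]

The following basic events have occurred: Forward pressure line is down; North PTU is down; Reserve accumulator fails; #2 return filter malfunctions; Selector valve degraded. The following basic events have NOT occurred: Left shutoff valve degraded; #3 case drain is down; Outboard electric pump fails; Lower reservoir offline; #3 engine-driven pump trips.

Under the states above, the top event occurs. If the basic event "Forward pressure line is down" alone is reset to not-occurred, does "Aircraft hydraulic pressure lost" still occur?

Counterfactual: set "Forward pressure line is down" to not occurred.
System A lost [AND]: Forward pressure line is down=not, North PTU is down=occurs → not all inputs occur → does not occur.
System B fails [OR]: System A lost=not, #3 engine-driven pump trips=not → no input occurs → does not occur.
Left circuit unavailable [OR]: Lower reservoir offline=not, Reserve accumulator fails=occurs → at least one input occurs → occurs.
PTU path inoperative [AND]: Outboard electric pump fails=not, Left circuit unavailable=occurs, Selector valve degraded=occurs → not all inputs occur → does not occur.
Standby system unavailable [AND]: Left shutoff valve degraded=not, #3 case drain is down=not → not all inputs occur → does not occur.
Right circuit down [AND]: #2 return filter malfunctions=occurs, PTU path inoperative=not, Standby system unavailable=not → not all inputs occur → does not occur.
Aircraft hydraulic pressure lost [OR]: System B fails=not, Right circuit down=not → no input occurs → does not occur.

No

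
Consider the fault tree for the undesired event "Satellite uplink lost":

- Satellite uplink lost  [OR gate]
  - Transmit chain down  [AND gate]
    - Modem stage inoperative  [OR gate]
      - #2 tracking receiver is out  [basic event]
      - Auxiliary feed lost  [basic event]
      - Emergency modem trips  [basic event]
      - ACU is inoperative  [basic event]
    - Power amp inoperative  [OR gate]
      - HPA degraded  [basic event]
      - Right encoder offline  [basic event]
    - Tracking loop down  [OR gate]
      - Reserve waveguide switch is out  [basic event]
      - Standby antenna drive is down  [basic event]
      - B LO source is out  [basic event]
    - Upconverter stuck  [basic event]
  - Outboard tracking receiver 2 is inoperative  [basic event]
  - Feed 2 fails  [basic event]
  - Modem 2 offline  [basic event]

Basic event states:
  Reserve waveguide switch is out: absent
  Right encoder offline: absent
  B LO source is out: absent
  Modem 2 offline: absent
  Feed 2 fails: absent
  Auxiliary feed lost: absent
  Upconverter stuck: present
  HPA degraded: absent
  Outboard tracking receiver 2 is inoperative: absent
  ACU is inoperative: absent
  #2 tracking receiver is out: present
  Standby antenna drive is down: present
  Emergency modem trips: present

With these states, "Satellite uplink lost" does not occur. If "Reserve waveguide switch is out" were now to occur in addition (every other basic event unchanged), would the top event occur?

No

Counterfactual: set "Reserve waveguide switch is out" to occurred.
Modem stage inoperative [OR]: #2 tracking receiver is out=occurs, Auxiliary feed lost=not, Emergency modem trips=occurs, ACU is inoperative=not → at least one input occurs → occurs.
Power amp inoperative [OR]: HPA degraded=not, Right encoder offline=not → no input occurs → does not occur.
Tracking loop down [OR]: Reserve waveguide switch is out=occurs, Standby antenna drive is down=occurs, B LO source is out=not → at least one input occurs → occurs.
Transmit chain down [AND]: Modem stage inoperative=occurs, Power amp inoperative=not, Tracking loop down=occurs, Upconverter stuck=occurs → not all inputs occur → does not occur.
Satellite uplink lost [OR]: Transmit chain down=not, Outboard tracking receiver 2 is inoperative=not, Feed 2 fails=not, Modem 2 offline=not → no input occurs → does not occur.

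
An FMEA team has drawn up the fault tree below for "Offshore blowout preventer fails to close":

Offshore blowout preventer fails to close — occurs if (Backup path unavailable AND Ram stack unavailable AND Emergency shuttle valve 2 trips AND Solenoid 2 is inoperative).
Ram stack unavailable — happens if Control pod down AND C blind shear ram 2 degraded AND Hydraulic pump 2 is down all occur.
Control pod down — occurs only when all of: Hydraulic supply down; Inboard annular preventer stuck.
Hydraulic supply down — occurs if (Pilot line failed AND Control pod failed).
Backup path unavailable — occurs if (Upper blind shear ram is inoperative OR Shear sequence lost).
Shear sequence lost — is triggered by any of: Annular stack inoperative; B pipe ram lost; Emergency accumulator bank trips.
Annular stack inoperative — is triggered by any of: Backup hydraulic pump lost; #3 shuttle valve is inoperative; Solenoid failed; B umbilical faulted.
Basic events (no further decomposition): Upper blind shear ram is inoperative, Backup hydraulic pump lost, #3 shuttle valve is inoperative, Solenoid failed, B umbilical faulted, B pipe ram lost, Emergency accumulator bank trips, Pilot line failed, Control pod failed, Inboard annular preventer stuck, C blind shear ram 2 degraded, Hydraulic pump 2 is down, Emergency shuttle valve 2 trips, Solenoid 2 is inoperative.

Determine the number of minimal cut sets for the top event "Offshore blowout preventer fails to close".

7

Annular stack inoperative [OR]: union of children's cut sets → 4 cut set(s).
Shear sequence lost [OR]: union of children's cut sets → 6 cut set(s).
Backup path unavailable [OR]: union of children's cut sets → 7 cut set(s).
Hydraulic supply down [AND]: one cut set from each child combined → 1 × 1 = 1 cut set(s).
Control pod down [AND]: one cut set from each child combined → 1 × 1 = 1 cut set(s).
Ram stack unavailable [AND]: one cut set from each child combined → 1 × 1 × 1 = 1 cut set(s).
Offshore blowout preventer fails to close [AND]: one cut set from each child combined → 7 × 1 × 1 × 1 = 7 cut set(s).
Minimal cut sets: {C blind shear ram 2 degraded, Control pod failed, Emergency shuttle valve 2 trips, Hydraulic pump 2 is down, Inboard annular preventer stuck, Pilot line failed, Solenoid 2 is inoperative, Upper blind shear ram is inoperative}; {Backup hydraulic pump lost, C blind shear ram 2 degraded, Control pod failed, Emergency shuttle valve 2 trips, Hydraulic pump 2 is down, Inboard annular preventer stuck, Pilot line failed, Solenoid 2 is inoperative}; {#3 shuttle valve is inoperative, C blind shear ram 2 degraded, Control pod failed, Emergency shuttle valve 2 trips, Hydraulic pump 2 is down, Inboard annular preventer stuck, Pilot line failed, Solenoid 2 is inoperative}; {C blind shear ram 2 degraded, Control pod failed, Emergency shuttle valve 2 trips, Hydraulic pump 2 is down, Inboard annular preventer stuck, Pilot line failed, Solenoid 2 is inoperative, Solenoid failed}; {B umbilical faulted, C blind shear ram 2 degraded, Control pod failed, Emergency shuttle valve 2 trips, Hydraulic pump 2 is down, Inboard annular preventer stuck, Pilot line failed, Solenoid 2 is inoperative}; {B pipe ram lost, C blind shear ram 2 degraded, Control pod failed, Emergency shuttle valve 2 trips, Hydraulic pump 2 is down, Inboard annular preventer stuck, Pilot line failed, Solenoid 2 is inoperative}; {C blind shear ram 2 degraded, Control pod failed, Emergency accumulator bank trips, Emergency shuttle valve 2 trips, Hydraulic pump 2 is down, Inboard annular preventer stuck, Pilot line failed, Solenoid 2 is inoperative}.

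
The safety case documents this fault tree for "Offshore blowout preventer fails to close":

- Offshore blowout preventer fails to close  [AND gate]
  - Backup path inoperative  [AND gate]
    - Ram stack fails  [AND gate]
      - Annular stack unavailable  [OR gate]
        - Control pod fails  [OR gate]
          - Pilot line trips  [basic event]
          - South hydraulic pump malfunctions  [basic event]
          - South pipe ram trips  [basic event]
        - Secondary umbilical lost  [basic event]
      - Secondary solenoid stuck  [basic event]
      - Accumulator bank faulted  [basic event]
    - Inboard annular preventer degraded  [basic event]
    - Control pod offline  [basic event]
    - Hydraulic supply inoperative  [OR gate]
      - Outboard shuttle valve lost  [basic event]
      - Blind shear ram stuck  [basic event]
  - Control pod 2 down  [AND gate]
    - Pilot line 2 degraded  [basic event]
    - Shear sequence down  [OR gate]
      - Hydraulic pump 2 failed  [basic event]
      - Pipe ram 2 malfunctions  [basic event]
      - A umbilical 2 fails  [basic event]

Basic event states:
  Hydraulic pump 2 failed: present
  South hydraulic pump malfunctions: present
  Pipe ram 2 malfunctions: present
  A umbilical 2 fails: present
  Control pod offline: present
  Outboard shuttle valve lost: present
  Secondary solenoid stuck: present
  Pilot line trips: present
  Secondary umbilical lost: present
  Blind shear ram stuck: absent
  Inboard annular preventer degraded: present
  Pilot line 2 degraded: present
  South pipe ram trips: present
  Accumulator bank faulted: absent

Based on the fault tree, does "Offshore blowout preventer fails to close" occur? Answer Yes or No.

No

Control pod fails [OR]: Pilot line trips=occurs, South hydraulic pump malfunctions=occurs, South pipe ram trips=occurs → at least one input occurs → occurs.
Annular stack unavailable [OR]: Control pod fails=occurs, Secondary umbilical lost=occurs → at least one input occurs → occurs.
Ram stack fails [AND]: Annular stack unavailable=occurs, Secondary solenoid stuck=occurs, Accumulator bank faulted=not → not all inputs occur → does not occur.
Hydraulic supply inoperative [OR]: Outboard shuttle valve lost=occurs, Blind shear ram stuck=not → at least one input occurs → occurs.
Backup path inoperative [AND]: Ram stack fails=not, Inboard annular preventer degraded=occurs, Control pod offline=occurs, Hydraulic supply inoperative=occurs → not all inputs occur → does not occur.
Shear sequence down [OR]: Hydraulic pump 2 failed=occurs, Pipe ram 2 malfunctions=occurs, A umbilical 2 fails=occurs → at least one input occurs → occurs.
Control pod 2 down [AND]: Pilot line 2 degraded=occurs, Shear sequence down=occurs → all inputs occur → occurs.
Offshore blowout preventer fails to close [AND]: Backup path inoperative=not, Control pod 2 down=occurs → not all inputs occur → does not occur.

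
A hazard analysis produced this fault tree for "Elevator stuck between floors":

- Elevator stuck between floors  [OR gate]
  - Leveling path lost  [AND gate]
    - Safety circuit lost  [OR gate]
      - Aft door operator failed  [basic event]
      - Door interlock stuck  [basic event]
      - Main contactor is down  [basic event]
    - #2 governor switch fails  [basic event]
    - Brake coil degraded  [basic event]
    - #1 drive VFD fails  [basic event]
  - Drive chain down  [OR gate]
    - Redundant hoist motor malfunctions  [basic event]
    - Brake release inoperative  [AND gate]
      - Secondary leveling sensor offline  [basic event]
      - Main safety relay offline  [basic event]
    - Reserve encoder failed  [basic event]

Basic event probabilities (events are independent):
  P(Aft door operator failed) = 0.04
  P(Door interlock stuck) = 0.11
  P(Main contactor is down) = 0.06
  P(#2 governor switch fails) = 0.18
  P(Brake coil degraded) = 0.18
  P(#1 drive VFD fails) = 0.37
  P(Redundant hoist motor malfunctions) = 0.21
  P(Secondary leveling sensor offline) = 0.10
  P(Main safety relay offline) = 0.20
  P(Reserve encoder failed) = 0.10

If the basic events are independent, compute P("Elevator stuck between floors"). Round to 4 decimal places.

0.3049

P(Safety circuit lost) [OR] = 1 − (1−0.04) × (1−0.11) × (1−0.06) = 0.196864
P(Leveling path lost) [AND] = 0.196864 × 0.18 × 0.18 × 0.37 = 0.002360
P(Brake release inoperative) [AND] = 0.10 × 0.20 = 0.020000
P(Drive chain down) [OR] = 1 − (1−0.21) × (1−0.020000) × (1−0.10) = 0.303220
P(Elevator stuck between floors) [OR] = 1 − (1−0.002360) × (1−0.303220) = 0.304864
Rounded to 4 decimal places: P(Elevator stuck between floors) ≈ 0.3049.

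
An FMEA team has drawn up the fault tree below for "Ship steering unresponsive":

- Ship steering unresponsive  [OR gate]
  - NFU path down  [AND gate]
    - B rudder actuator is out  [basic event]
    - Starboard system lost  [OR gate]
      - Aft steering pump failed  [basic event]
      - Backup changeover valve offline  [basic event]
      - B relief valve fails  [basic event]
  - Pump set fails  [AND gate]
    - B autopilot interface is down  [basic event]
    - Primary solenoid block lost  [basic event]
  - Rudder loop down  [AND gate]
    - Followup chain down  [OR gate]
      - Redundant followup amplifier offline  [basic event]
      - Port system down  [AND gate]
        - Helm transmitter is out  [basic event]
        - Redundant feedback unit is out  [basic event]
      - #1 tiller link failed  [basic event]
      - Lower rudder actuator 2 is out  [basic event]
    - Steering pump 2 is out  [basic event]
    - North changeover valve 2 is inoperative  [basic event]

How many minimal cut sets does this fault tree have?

8

Starboard system lost [OR]: union of children's cut sets → 3 cut set(s).
NFU path down [AND]: one cut set from each child combined → 1 × 3 = 3 cut set(s).
Pump set fails [AND]: one cut set from each child combined → 1 × 1 = 1 cut set(s).
Port system down [AND]: one cut set from each child combined → 1 × 1 = 1 cut set(s).
Followup chain down [OR]: union of children's cut sets → 4 cut set(s).
Rudder loop down [AND]: one cut set from each child combined → 4 × 1 × 1 = 4 cut set(s).
Ship steering unresponsive [OR]: union of children's cut sets → 8 cut set(s).
Minimal cut sets: {Aft steering pump failed, B rudder actuator is out}; {B rudder actuator is out, Backup changeover valve offline}; {B relief valve fails, B rudder actuator is out}; {B autopilot interface is down, Primary solenoid block lost}; {North changeover valve 2 is inoperative, Redundant followup amplifier offline, Steering pump 2 is out}; {Helm transmitter is out, North changeover valve 2 is inoperative, Redundant feedback unit is out, Steering pump 2 is out}; {#1 tiller link failed, North changeover valve 2 is inoperative, Steering pump 2 is out}; {Lower rudder actuator 2 is out, North changeover valve 2 is inoperative, Steering pump 2 is out}.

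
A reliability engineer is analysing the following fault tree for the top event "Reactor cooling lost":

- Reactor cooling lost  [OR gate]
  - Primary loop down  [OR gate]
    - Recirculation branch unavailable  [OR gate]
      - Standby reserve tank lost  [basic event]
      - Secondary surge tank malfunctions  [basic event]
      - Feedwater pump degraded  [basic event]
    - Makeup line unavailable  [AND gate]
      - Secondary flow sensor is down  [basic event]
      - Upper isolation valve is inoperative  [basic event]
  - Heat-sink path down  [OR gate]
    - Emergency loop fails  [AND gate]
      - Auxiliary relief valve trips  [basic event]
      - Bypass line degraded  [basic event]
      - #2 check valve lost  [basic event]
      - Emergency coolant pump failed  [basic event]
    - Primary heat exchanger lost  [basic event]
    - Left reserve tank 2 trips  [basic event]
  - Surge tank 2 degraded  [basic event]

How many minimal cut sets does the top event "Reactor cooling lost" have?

8

Recirculation branch unavailable [OR]: union of children's cut sets → 3 cut set(s).
Makeup line unavailable [AND]: one cut set from each child combined → 1 × 1 = 1 cut set(s).
Primary loop down [OR]: union of children's cut sets → 4 cut set(s).
Emergency loop fails [AND]: one cut set from each child combined → 1 × 1 × 1 × 1 = 1 cut set(s).
Heat-sink path down [OR]: union of children's cut sets → 3 cut set(s).
Reactor cooling lost [OR]: union of children's cut sets → 8 cut set(s).
Minimal cut sets: {Standby reserve tank lost}; {Secondary surge tank malfunctions}; {Feedwater pump degraded}; {Secondary flow sensor is down, Upper isolation valve is inoperative}; {#2 check valve lost, Auxiliary relief valve trips, Bypass line degraded, Emergency coolant pump failed}; {Primary heat exchanger lost}; {Left reserve tank 2 trips}; {Surge tank 2 degraded}.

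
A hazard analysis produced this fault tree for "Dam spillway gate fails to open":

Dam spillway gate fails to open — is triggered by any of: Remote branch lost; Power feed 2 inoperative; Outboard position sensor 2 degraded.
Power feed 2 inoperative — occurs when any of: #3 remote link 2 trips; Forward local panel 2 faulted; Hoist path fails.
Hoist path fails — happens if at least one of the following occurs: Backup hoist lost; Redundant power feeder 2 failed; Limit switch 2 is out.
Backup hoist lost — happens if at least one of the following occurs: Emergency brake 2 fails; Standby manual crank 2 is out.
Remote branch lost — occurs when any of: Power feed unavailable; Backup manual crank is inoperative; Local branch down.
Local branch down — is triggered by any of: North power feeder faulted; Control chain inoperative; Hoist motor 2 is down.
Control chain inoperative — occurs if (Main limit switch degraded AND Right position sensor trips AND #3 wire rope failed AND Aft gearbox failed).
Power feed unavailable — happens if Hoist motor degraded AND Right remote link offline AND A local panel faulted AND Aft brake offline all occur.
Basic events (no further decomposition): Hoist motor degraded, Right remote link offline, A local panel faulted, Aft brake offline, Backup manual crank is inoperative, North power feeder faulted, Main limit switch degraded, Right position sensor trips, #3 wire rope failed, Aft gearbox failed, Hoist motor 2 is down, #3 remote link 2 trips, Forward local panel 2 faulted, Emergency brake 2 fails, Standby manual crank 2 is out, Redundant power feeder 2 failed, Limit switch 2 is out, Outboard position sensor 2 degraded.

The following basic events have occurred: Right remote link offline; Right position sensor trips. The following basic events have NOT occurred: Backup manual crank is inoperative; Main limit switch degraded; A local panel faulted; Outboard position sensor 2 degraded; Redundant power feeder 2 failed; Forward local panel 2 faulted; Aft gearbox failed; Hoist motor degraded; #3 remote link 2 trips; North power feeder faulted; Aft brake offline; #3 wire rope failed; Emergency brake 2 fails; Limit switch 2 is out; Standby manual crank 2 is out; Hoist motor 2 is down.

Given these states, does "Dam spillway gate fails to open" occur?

Power feed unavailable [AND]: Hoist motor degraded=not, Right remote link offline=occurs, A local panel faulted=not, Aft brake offline=not → not all inputs occur → does not occur.
Control chain inoperative [AND]: Main limit switch degraded=not, Right position sensor trips=occurs, #3 wire rope failed=not, Aft gearbox failed=not → not all inputs occur → does not occur.
Local branch down [OR]: North power feeder faulted=not, Control chain inoperative=not, Hoist motor 2 is down=not → no input occurs → does not occur.
Remote branch lost [OR]: Power feed unavailable=not, Backup manual crank is inoperative=not, Local branch down=not → no input occurs → does not occur.
Backup hoist lost [OR]: Emergency brake 2 fails=not, Standby manual crank 2 is out=not → no input occurs → does not occur.
Hoist path fails [OR]: Backup hoist lost=not, Redundant power feeder 2 failed=not, Limit switch 2 is out=not → no input occurs → does not occur.
Power feed 2 inoperative [OR]: #3 remote link 2 trips=not, Forward local panel 2 faulted=not, Hoist path fails=not → no input occurs → does not occur.
Dam spillway gate fails to open [OR]: Remote branch lost=not, Power feed 2 inoperative=not, Outboard position sensor 2 degraded=not → no input occurs → does not occur.

No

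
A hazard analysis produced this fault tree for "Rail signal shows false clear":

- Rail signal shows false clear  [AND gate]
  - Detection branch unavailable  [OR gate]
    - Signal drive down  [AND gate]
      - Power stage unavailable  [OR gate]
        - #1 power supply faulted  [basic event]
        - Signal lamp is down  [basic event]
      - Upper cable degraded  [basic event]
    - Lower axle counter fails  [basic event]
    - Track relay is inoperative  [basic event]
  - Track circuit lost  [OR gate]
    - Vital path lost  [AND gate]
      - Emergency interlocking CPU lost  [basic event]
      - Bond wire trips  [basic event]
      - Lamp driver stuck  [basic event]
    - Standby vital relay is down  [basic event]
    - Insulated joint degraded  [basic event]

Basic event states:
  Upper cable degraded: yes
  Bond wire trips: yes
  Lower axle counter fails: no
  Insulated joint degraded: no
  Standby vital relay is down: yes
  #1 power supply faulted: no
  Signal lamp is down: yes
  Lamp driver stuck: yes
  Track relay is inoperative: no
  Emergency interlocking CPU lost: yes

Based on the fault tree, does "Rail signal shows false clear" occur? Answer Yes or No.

Power stage unavailable [OR]: #1 power supply faulted=not, Signal lamp is down=occurs → at least one input occurs → occurs.
Signal drive down [AND]: Power stage unavailable=occurs, Upper cable degraded=occurs → all inputs occur → occurs.
Detection branch unavailable [OR]: Signal drive down=occurs, Lower axle counter fails=not, Track relay is inoperative=not → at least one input occurs → occurs.
Vital path lost [AND]: Emergency interlocking CPU lost=occurs, Bond wire trips=occurs, Lamp driver stuck=occurs → all inputs occur → occurs.
Track circuit lost [OR]: Vital path lost=occurs, Standby vital relay is down=occurs, Insulated joint degraded=not → at least one input occurs → occurs.
Rail signal shows false clear [AND]: Detection branch unavailable=occurs, Track circuit lost=occurs → all inputs occur → occurs.

Yes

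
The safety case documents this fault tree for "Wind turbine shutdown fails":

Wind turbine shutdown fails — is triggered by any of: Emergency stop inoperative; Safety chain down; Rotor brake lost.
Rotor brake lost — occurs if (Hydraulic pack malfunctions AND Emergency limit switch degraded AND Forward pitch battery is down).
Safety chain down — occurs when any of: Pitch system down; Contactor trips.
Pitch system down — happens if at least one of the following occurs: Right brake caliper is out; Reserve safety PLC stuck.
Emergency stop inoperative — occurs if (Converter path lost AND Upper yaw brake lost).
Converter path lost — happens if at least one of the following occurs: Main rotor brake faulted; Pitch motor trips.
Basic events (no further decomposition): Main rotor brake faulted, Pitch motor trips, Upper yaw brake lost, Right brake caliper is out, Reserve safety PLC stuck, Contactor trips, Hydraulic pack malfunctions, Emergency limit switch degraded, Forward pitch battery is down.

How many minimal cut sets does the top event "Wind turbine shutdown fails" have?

6

Converter path lost [OR]: union of children's cut sets → 2 cut set(s).
Emergency stop inoperative [AND]: one cut set from each child combined → 2 × 1 = 2 cut set(s).
Pitch system down [OR]: union of children's cut sets → 2 cut set(s).
Safety chain down [OR]: union of children's cut sets → 3 cut set(s).
Rotor brake lost [AND]: one cut set from each child combined → 1 × 1 × 1 = 1 cut set(s).
Wind turbine shutdown fails [OR]: union of children's cut sets → 6 cut set(s).
Minimal cut sets: {Main rotor brake faulted, Upper yaw brake lost}; {Pitch motor trips, Upper yaw brake lost}; {Right brake caliper is out}; {Reserve safety PLC stuck}; {Contactor trips}; {Emergency limit switch degraded, Forward pitch battery is down, Hydraulic pack malfunctions}.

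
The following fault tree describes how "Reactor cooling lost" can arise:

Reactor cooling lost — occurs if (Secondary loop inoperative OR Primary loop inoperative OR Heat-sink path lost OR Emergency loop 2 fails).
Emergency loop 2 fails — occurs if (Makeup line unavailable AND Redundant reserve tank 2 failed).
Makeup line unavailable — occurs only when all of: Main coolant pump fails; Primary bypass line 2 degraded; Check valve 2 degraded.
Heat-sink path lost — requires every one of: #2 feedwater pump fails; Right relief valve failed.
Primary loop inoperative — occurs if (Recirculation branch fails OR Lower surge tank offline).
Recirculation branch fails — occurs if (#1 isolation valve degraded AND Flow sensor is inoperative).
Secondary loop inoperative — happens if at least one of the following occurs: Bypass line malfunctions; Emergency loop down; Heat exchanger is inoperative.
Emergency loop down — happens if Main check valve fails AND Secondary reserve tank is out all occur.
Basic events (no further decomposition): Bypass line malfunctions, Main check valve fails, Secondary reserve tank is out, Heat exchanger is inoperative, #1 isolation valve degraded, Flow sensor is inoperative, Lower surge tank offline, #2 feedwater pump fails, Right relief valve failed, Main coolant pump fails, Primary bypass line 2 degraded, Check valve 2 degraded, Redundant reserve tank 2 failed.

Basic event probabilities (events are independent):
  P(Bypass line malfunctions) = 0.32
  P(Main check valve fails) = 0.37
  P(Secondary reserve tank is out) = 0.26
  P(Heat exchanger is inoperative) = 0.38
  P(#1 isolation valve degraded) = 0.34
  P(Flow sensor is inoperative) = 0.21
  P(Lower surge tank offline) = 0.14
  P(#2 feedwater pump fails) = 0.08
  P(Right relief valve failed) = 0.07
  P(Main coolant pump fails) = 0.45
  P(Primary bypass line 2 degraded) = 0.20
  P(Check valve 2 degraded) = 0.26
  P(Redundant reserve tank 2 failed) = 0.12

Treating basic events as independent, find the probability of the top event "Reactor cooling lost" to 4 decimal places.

0.6983

P(Emergency loop down) [AND] = 0.37 × 0.26 = 0.096200
P(Secondary loop inoperative) [OR] = 1 − (1−0.32) × (1−0.096200) × (1−0.38) = 0.618958
P(Recirculation branch fails) [AND] = 0.34 × 0.21 = 0.071400
P(Primary loop inoperative) [OR] = 1 − (1−0.071400) × (1−0.14) = 0.201404
P(Heat-sink path lost) [AND] = 0.08 × 0.07 = 0.005600
P(Makeup line unavailable) [AND] = 0.45 × 0.20 × 0.26 = 0.023400
P(Emergency loop 2 fails) [AND] = 0.023400 × 0.12 = 0.002808
P(Reactor cooling lost) [OR] = 1 − (1−0.618958) × (1−0.201404) × (1−0.005600) × (1−0.002808) = 0.698255
Rounded to 4 decimal places: P(Reactor cooling lost) ≈ 0.6983.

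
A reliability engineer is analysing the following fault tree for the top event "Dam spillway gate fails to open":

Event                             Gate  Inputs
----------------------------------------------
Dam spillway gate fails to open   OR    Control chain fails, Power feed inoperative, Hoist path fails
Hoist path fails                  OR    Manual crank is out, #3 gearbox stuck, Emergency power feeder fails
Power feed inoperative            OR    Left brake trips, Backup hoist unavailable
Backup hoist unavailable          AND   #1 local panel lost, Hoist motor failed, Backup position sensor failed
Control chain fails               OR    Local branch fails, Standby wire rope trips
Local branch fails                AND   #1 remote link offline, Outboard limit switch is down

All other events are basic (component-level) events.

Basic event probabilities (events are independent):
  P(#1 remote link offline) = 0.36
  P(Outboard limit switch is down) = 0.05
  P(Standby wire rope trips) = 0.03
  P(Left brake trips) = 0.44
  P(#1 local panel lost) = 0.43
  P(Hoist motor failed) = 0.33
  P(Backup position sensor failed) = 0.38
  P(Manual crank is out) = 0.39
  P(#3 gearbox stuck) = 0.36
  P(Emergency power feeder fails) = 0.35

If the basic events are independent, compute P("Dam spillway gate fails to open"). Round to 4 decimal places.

P(Local branch fails) [AND] = 0.36 × 0.05 = 0.018000
P(Control chain fails) [OR] = 1 − (1−0.018000) × (1−0.03) = 0.047460
P(Backup hoist unavailable) [AND] = 0.43 × 0.33 × 0.38 = 0.053922
P(Power feed inoperative) [OR] = 1 − (1−0.44) × (1−0.053922) = 0.470196
P(Hoist path fails) [OR] = 1 − (1−0.39) × (1−0.36) × (1−0.35) = 0.746240
P(Dam spillway gate fails to open) [OR] = 1 − (1−0.047460) × (1−0.470196) × (1−0.746240) = 0.871938
Rounded to 4 decimal places: P(Dam spillway gate fails to open) ≈ 0.8719.

0.8719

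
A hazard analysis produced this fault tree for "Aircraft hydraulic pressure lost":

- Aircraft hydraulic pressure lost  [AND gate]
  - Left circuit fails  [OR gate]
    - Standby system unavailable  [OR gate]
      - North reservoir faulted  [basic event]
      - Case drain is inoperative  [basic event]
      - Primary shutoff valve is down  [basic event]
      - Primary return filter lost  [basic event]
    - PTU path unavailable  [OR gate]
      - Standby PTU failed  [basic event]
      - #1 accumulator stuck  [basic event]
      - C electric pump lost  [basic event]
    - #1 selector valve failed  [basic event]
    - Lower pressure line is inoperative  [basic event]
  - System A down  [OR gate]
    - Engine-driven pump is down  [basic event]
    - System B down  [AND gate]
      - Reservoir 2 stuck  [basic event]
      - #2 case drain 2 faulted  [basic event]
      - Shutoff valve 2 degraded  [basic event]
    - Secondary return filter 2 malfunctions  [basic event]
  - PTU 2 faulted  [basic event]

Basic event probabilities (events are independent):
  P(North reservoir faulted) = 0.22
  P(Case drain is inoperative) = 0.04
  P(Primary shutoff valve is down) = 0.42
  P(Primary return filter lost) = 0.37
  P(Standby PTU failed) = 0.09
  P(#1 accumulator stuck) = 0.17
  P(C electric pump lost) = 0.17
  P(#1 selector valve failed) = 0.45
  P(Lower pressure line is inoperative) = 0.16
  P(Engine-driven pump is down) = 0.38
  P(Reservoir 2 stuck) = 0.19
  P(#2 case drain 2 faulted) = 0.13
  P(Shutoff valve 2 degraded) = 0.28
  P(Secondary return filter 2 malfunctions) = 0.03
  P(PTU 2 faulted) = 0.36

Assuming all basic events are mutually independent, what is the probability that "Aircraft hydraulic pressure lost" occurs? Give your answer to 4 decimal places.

0.1335

P(Standby system unavailable) [OR] = 1 − (1−0.22) × (1−0.04) × (1−0.42) × (1−0.37) = 0.726388
P(PTU path unavailable) [OR] = 1 − (1−0.09) × (1−0.17) × (1−0.17) = 0.373101
P(Left circuit fails) [OR] = 1 − (1−0.726388) × (1−0.373101) × (1−0.45) × (1−0.16) = 0.920754
P(System B down) [AND] = 0.19 × 0.13 × 0.28 = 0.006916
P(System A down) [OR] = 1 − (1−0.38) × (1−0.006916) × (1−0.03) = 0.402759
P(Aircraft hydraulic pressure lost) [AND] = 0.920754 × 0.402759 × 0.36 = 0.133503
Rounded to 4 decimal places: P(Aircraft hydraulic pressure lost) ≈ 0.1335.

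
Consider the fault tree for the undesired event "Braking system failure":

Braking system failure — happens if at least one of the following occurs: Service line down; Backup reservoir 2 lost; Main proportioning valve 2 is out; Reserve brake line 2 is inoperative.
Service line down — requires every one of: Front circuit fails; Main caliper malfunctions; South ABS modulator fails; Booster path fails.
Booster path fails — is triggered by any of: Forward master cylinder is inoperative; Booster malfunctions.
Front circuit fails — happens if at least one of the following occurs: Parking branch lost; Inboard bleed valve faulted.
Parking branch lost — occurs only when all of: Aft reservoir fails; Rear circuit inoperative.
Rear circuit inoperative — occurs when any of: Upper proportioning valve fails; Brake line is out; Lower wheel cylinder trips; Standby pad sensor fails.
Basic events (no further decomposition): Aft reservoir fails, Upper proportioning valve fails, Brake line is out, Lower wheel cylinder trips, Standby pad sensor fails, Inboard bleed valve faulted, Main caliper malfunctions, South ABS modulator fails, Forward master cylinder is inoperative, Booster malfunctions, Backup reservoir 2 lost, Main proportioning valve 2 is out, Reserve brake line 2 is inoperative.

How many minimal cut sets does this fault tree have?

13

Rear circuit inoperative [OR]: union of children's cut sets → 4 cut set(s).
Parking branch lost [AND]: one cut set from each child combined → 1 × 4 = 4 cut set(s).
Front circuit fails [OR]: union of children's cut sets → 5 cut set(s).
Booster path fails [OR]: union of children's cut sets → 2 cut set(s).
Service line down [AND]: one cut set from each child combined → 5 × 1 × 1 × 2 = 10 cut set(s).
Braking system failure [OR]: union of children's cut sets → 13 cut set(s).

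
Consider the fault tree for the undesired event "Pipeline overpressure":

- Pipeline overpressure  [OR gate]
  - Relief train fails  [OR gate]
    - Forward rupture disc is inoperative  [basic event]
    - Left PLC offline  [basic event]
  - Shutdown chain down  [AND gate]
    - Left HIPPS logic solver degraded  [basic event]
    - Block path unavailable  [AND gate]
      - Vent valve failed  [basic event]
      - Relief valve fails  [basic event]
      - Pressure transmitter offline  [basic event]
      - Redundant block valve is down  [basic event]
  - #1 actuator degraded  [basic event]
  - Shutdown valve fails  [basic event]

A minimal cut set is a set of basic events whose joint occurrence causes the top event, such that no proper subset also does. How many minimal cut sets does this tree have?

Relief train fails [OR]: union of children's cut sets → 2 cut set(s).
Block path unavailable [AND]: one cut set from each child combined → 1 × 1 × 1 × 1 = 1 cut set(s).
Shutdown chain down [AND]: one cut set from each child combined → 1 × 1 = 1 cut set(s).
Pipeline overpressure [OR]: union of children's cut sets → 5 cut set(s).
Minimal cut sets: {Forward rupture disc is inoperative}; {Left PLC offline}; {Left HIPPS logic solver degraded, Pressure transmitter offline, Redundant block valve is down, Relief valve fails, Vent valve failed}; {#1 actuator degraded}; {Shutdown valve fails}.

5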